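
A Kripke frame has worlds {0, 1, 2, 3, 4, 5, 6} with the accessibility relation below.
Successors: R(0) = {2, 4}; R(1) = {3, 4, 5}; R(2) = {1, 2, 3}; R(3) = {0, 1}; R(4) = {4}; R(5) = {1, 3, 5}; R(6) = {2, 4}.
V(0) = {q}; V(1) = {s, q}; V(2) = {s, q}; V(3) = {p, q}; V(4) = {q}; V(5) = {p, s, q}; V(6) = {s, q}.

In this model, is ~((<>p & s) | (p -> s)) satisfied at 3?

Yes

Recall that <>ψ holds at a world iff ψ holds at some accessible world.
At 3: (<>p & s) | (p -> s) is false, so ~((<>p & s) | (p -> s)) is true.
  At 3: <>p & s is false, p -> s is false, so (<>p & s) | (p -> s) is false.
    At 3: <>p is false, s is false, so <>p & s is false.
      At 3: <>p requires p at some successor in {0, 1}.
        At 0: p is false.
        At 1: p is false.
      So <>p is false at 3.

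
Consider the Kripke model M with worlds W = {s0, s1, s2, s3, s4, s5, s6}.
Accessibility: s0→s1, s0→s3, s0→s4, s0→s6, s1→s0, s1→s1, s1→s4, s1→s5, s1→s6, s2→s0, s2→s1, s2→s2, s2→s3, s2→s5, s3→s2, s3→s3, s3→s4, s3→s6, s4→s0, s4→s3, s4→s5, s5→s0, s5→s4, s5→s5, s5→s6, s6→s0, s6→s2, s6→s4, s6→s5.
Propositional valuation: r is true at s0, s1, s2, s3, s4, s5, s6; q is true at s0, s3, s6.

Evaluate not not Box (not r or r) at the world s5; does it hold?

At s5: not Box (not r or r) is false, so not not Box (not r or r) is true.
  At s5: Box (not r or r) is true, so not Box (not r or r) is false.
    At s5: Box (not r or r) requires not r or r at every successor {s0, s4, s5, s6}.
      At s0: not r or r is true.
      At s4: not r or r is true.
      At s5: not r or r is true.
      At s6: not r or r is true.
    So Box (not r or r) is true at s5.

Yes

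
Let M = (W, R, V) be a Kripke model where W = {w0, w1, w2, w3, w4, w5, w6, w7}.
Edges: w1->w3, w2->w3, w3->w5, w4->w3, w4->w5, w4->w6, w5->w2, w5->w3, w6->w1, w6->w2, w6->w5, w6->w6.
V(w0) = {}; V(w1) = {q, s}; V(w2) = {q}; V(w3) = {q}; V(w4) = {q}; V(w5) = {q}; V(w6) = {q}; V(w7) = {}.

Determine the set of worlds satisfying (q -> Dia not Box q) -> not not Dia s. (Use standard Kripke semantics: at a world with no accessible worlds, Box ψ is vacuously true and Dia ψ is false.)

w1, w2, w3, w4, w5, w6

Let φ = (q -> Dia not Box q) -> not not Dia s. Evaluate φ at each world:
  w0 (successors ∅): φ is false.
  w1 (successors {w3}): φ is true.
  w2 (successors {w3}): φ is true.
  w3 (successors {w5}): φ is true.
  w4 (successors {w3, w5, w6}): φ is true.
  w5 (successors {w2, w3}): φ is true.
  w6 (successors {w1, w2, w5, w6}): φ is true.
  w7 (successors ∅): φ is false.
For instance, at w2:
  At w2: q -> Dia not Box q is false, not not Dia s is false, so (q -> Dia not Box q) -> not not Dia s is true.
    At w2: q is true, Dia not Box q is false, so q -> Dia not Box q is false.
      At w2: Dia not Box q requires not Box q at some successor in {w3}.
        At w3: not Box q is false.
      So Dia not Box q is false at w2.
    At w2: not Dia s is true, so not not Dia s is false.
      At w2: Dia s is false, so not Dia s is true.
Satisfying worlds: {w1, w2, w3, w4, w5, w6}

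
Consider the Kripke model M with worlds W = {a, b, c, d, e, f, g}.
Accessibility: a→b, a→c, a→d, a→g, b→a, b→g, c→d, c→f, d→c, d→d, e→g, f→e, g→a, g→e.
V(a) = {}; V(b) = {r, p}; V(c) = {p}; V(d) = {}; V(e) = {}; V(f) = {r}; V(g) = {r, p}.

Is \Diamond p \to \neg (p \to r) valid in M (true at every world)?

No

Recall that \Diamond ψ holds at a world iff ψ holds at some accessible world.
Let φ = \Diamond p \to \neg (p \to r). Evaluate φ at each world:
  a (successors {b, c, d, g}): φ is false.
  b (successors {a, g}): φ is false.
  c (successors {d, f}): φ is true.
  d (successors {c, d}): φ is false.
  e (successors {g}): φ is false.
  f (successors {e}): φ is true.
  g (successors {a, e}): φ is true.
Detail at a (counterexample):
  At a: \Diamond p is true, \neg (p \to r) is false, so \Diamond p \to \neg (p \to r) is false.
    At a: \Diamond p requires p at some successor in {b, c, d, g}.
      p holds at b, so \Diamond p is true at a.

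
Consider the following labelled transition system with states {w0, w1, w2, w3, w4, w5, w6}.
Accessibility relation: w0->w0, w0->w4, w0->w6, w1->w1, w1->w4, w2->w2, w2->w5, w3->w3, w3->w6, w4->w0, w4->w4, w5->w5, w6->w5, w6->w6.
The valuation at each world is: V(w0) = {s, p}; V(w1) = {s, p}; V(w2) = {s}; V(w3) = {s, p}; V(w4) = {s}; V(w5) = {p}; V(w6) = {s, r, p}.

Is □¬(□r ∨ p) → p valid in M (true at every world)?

Let φ = □¬(□r ∨ p) → p. Evaluate φ at each world:
  w0 (successors {w0, w4, w6}): φ is true.
  w1 (successors {w1, w4}): φ is true.
  w2 (successors {w2, w5}): φ is true.
  w3 (successors {w3, w6}): φ is true.
  w4 (successors {w0, w4}): φ is true.
  w5 (successors {w5}): φ is true.
  w6 (successors {w5, w6}): φ is true.
For instance, at w5:
  At w5: □¬(□r ∨ p) is false, p is true, so □¬(□r ∨ p) → p is true.
    At w5: □¬(□r ∨ p) requires ¬(□r ∨ p) at every successor {w5}.
      ¬(□r ∨ p) fails at w5, so □¬(□r ∨ p) is false at w5.

Yes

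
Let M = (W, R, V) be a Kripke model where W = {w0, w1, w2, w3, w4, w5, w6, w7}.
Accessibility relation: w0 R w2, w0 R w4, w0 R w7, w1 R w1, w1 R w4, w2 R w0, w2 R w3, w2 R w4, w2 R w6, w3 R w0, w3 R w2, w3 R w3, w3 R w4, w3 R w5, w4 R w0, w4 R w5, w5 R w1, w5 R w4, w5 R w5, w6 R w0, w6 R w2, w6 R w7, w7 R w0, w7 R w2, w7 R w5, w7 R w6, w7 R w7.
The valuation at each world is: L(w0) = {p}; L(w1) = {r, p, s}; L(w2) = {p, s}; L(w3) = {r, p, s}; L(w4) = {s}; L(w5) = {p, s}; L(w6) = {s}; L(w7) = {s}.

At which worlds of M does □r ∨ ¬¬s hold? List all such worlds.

Let φ = □r ∨ ¬¬s. Evaluate φ at each world:
  w0 (successors {w2, w4, w7}): φ is false.
  w1 (successors {w1, w4}): φ is true.
  w2 (successors {w0, w3, w4, w6}): φ is true.
  w3 (successors {w0, w2, w3, w4, w5}): φ is true.
  w4 (successors {w0, w5}): φ is true.
  w5 (successors {w1, w4, w5}): φ is true.
  w6 (successors {w0, w2, w7}): φ is true.
  w7 (successors {w0, w2, w5, w6, w7}): φ is true.
For instance, at w1:
  At w1: □r is false, ¬¬s is true, so □r ∨ ¬¬s is true.
    At w1: □r requires r at every successor {w1, w4}.
      r fails at w4, so □r is false at w1.
Satisfying worlds: {w1, w2, w3, w4, w5, w6, w7}

w1, w2, w3, w4, w5, w6, w7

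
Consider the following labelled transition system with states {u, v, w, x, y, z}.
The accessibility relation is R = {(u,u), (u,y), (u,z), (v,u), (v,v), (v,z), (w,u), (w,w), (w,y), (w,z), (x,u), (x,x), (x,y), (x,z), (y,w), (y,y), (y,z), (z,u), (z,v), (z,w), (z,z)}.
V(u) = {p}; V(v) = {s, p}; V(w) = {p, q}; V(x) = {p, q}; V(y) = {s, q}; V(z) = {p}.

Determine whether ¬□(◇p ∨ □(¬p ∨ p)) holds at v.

At v: □(◇p ∨ □(¬p ∨ p)) is true, so ¬□(◇p ∨ □(¬p ∨ p)) is false.
  At v: □(◇p ∨ □(¬p ∨ p)) requires ◇p ∨ □(¬p ∨ p) at every successor {u, v, z}.
      At u: ◇p is true, □(¬p ∨ p) is true, so ◇p ∨ □(¬p ∨ p) is true.
      At v: ◇p is true, □(¬p ∨ p) is true, so ◇p ∨ □(¬p ∨ p) is true.
      At z: ◇p is true, □(¬p ∨ p) is true, so ◇p ∨ □(¬p ∨ p) is true.
  So □(◇p ∨ □(¬p ∨ p)) is true at v.

No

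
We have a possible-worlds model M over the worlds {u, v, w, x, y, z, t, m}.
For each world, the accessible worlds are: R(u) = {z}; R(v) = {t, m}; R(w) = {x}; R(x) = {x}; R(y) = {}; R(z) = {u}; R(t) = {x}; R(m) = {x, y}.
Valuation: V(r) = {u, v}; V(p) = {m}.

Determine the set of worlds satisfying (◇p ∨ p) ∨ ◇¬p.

u, v, w, x, z, t, m

Let φ = (◇p ∨ p) ∨ ◇¬p. Evaluate φ at each world:
  u (successors {z}): φ is true.
  v (successors {t, m}): φ is true.
  w (successors {x}): φ is true.
  x (successors {x}): φ is true.
  y (successors ∅): φ is false.
  z (successors {u}): φ is true.
  t (successors {x}): φ is true.
  m (successors {x, y}): φ is true.
For instance, at v:
  At v: ◇p ∨ p is true, ◇¬p is true, so (◇p ∨ p) ∨ ◇¬p is true.
    At v: ◇p is true, p is false, so ◇p ∨ p is true.
      At v: ◇p requires p at some successor in {t, m}.
        p holds at m, so ◇p is true at v.
    At v: ◇¬p requires ¬p at some successor in {t, m}.
      ¬p holds at t, so ◇¬p is true at v.
Satisfying worlds: {u, v, w, x, z, t, m}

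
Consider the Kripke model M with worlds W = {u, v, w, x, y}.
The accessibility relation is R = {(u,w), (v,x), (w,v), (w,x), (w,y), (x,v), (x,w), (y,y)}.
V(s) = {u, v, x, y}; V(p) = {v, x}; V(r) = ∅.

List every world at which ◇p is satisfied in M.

Let φ = ◇p. Evaluate φ at each world:
  u (successors {w}): φ is false.
  v (successors {x}): φ is true.
  w (successors {v, x, y}): φ is true.
  x (successors {v, w}): φ is true.
  y (successors {y}): φ is false.
For instance, at y:
  At y: ◇p requires p at some successor in {y}.
    At y: p is false.
  So ◇p is false at y.
Satisfying worlds: {v, w, x}

v, w, x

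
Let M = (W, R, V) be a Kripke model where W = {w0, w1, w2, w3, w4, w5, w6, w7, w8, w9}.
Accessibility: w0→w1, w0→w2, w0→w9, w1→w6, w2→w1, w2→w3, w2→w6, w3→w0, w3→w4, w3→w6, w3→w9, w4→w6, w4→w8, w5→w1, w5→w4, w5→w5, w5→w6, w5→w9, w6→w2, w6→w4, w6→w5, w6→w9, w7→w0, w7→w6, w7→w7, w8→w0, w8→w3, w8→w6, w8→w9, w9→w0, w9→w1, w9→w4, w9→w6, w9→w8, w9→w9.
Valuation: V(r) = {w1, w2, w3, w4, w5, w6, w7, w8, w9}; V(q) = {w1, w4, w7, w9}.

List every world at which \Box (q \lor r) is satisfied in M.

Let φ = \Box (q \lor r). Evaluate φ at each world:
  w0 (successors {w1, w2, w9}): φ is true.
  w1 (successors {w6}): φ is true.
  w2 (successors {w1, w3, w6}): φ is true.
  w3 (successors {w0, w4, w6, w9}): φ is false.
  w4 (successors {w6, w8}): φ is true.
  w5 (successors {w1, w4, w5, w6, w9}): φ is true.
  w6 (successors {w2, w4, w5, w9}): φ is true.
  w7 (successors {w0, w6, w7}): φ is false.
  w8 (successors {w0, w3, w6, w9}): φ is false.
  w9 (successors {w0, w1, w4, w6, w8, w9}): φ is false.
For instance, at w6:
  At w6: \Box (q \lor r) requires q \lor r at every successor {w2, w4, w5, w9}.
    At w2: q \lor r is true.
    At w4: q \lor r is true.
    At w5: q \lor r is true.
    At w9: q \lor r is true.
  So \Box (q \lor r) is true at w6.
Satisfying worlds: {w0, w1, w2, w4, w5, w6}

w0, w1, w2, w4, w5, w6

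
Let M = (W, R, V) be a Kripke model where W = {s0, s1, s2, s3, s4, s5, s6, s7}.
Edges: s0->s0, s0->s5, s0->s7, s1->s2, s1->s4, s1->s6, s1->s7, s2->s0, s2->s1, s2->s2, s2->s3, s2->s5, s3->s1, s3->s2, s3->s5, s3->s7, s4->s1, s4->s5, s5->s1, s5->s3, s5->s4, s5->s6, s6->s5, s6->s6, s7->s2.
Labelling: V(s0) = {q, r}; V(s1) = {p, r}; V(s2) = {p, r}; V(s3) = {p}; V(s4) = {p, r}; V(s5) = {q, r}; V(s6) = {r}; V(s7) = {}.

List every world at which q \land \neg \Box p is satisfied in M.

Recall that \Box ψ holds at a world iff ψ holds at every accessible world, and \Diamond ψ holds iff ψ holds at some accessible world.
Let φ = q \land \neg \Box p. Evaluate φ at each world:
  s0 (successors {s0, s5, s7}): φ is true.
  s1 (successors {s2, s4, s6, s7}): φ is false.
  s2 (successors {s0, s1, s2, s3, s5}): φ is false.
  s3 (successors {s1, s2, s5, s7}): φ is false.
  s4 (successors {s1, s5}): φ is false.
  s5 (successors {s1, s3, s4, s6}): φ is true.
  s6 (successors {s5, s6}): φ is false.
  s7 (successors {s2}): φ is false.
For instance, at s7:
  At s7: q is false, \neg \Box p is false, so q \land \neg \Box p is false.
    At s7: \Box p is true, so \neg \Box p is false.
      At s7: \Box p requires p at every successor {s2}.
        At s2: p is true.
      So \Box p is true at s7.
Satisfying worlds: {s0, s5}

s0, s5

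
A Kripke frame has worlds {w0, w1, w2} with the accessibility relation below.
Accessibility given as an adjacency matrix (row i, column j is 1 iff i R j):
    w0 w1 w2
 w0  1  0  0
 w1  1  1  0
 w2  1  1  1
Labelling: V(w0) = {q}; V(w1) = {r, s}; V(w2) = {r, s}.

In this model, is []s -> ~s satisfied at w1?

At w1: []s is false, ~s is false, so []s -> ~s is true.
  At w1: []s requires s at every successor {w0, w1}.
    s fails at w0, so []s is false at w1.

Yes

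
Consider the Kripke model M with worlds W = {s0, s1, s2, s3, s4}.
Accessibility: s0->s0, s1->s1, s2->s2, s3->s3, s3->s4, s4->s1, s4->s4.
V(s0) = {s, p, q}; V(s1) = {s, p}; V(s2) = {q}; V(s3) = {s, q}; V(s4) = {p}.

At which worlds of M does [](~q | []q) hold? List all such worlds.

Let φ = [](~q | []q). Evaluate φ at each world:
  s0 (successors {s0}): φ is true.
  s1 (successors {s1}): φ is true.
  s2 (successors {s2}): φ is true.
  s3 (successors {s3, s4}): φ is false.
  s4 (successors {s1, s4}): φ is true.
For instance, at s2:
  At s2: [](~q | []q) requires ~q | []q at every successor {s2}.
      At s2: ~q is false, []q is true, so ~q | []q is true.
  So [](~q | []q) is true at s2.
Satisfying worlds: {s0, s1, s2, s4}

s0, s1, s2, s4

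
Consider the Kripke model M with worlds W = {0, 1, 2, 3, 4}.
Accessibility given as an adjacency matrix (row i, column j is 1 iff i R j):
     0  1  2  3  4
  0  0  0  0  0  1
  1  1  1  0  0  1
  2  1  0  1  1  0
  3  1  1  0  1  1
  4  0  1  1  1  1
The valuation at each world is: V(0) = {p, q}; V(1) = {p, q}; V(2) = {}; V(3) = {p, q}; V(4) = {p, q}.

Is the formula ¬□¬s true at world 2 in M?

At 2: □¬s is true, so ¬□¬s is false.
  At 2: □¬s requires ¬s at every successor {0, 2, 3}.
    At 0: ¬s is true.
    At 2: ¬s is true.
    At 3: ¬s is true.
  So □¬s is true at 2.

No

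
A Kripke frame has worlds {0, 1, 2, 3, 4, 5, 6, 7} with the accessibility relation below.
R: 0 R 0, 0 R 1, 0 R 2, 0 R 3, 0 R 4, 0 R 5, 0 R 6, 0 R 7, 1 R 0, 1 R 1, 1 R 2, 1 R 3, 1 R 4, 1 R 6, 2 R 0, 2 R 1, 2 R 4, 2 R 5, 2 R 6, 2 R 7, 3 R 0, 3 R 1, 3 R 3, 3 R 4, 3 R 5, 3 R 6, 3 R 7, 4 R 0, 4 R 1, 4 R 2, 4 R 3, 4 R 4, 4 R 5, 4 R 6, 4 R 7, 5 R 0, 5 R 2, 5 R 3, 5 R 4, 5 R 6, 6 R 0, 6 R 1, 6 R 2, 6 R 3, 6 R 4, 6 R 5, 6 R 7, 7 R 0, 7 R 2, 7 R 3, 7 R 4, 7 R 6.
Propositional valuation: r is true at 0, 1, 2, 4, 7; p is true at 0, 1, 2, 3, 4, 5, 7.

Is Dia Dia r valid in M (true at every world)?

Let φ = Dia Dia r. Evaluate φ at each world:
  0 (successors {0, 1, 2, 3, 4, 5, 6, 7}): φ is true.
  1 (successors {0, 1, 2, 3, 4, 6}): φ is true.
  2 (successors {0, 1, 4, 5, 6, 7}): φ is true.
  3 (successors {0, 1, 3, 4, 5, 6, 7}): φ is true.
  4 (successors {0, 1, 2, 3, 4, 5, 6, 7}): φ is true.
  5 (successors {0, 2, 3, 4, 6}): φ is true.
  6 (successors {0, 1, 2, 3, 4, 5, 7}): φ is true.
  7 (successors {0, 2, 3, 4, 6}): φ is true.
For instance, at 6:
  At 6: Dia Dia r requires Dia r at some successor in {0, 1, 2, 3, 4, 5, 7}.
    Dia r holds at 0, so Dia Dia r is true at 6.
      At 0: Dia r requires r at some successor in {0, 1, 2, 3, 4, 5, 6, 7}.
        r holds at 0, so Dia r is true at 0.

Yes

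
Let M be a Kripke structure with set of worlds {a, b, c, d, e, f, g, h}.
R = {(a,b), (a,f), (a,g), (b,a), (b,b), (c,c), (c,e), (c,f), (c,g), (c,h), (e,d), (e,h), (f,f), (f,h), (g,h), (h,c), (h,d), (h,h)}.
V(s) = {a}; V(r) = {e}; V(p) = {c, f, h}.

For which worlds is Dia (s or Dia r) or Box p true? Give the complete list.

Let φ = Dia (s or Dia r) or Box p. Evaluate φ at each world:
  a (successors {b, f, g}): φ is false.
  b (successors {a, b}): φ is true.
  c (successors {c, e, f, g, h}): φ is true.
  d (successors ∅): φ is true.
  e (successors {d, h}): φ is false.
  f (successors {f, h}): φ is true.
  g (successors {h}): φ is true.
  h (successors {c, d, h}): φ is true.
For instance, at c:
  At c: Dia (s or Dia r) is true, Box p is false, so Dia (s or Dia r) or Box p is true.
    At c: Dia (s or Dia r) requires s or Dia r at some successor in {c, e, f, g, h}.
      s or Dia r holds at c, so Dia (s or Dia r) is true at c.
    At c: Box p requires p at every successor {c, e, f, g, h}.
      p fails at e, so Box p is false at c.
Satisfying worlds: {b, c, d, f, g, h}

b, c, d, f, g, h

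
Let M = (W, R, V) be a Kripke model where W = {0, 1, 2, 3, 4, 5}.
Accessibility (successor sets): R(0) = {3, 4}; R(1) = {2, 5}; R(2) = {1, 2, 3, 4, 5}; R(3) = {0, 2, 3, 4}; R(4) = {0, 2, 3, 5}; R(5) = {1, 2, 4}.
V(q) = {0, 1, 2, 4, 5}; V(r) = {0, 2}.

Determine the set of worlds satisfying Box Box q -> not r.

Let φ = Box Box q -> not r. Evaluate φ at each world:
  0 (successors {3, 4}): φ is true.
  1 (successors {2, 5}): φ is true.
  2 (successors {1, 2, 3, 4, 5}): φ is true.
  3 (successors {0, 2, 3, 4}): φ is true.
  4 (successors {0, 2, 3, 5}): φ is true.
  5 (successors {1, 2, 4}): φ is true.
For instance, at 5:
  At 5: Box Box q is false, not r is true, so Box Box q -> not r is true.
    At 5: Box Box q requires Box q at every successor {1, 2, 4}.
      Box q fails at 2, so Box Box q is false at 5.
Satisfying worlds: {0, 1, 2, 3, 4, 5}

0, 1, 2, 3, 4, 5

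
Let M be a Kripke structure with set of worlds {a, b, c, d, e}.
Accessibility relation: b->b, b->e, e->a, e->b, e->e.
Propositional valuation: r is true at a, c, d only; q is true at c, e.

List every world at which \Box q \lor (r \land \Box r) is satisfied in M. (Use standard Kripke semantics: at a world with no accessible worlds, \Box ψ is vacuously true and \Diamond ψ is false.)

a, c, d

Let φ = \Box q \lor (r \land \Box r). Evaluate φ at each world:
  a (successors ∅): φ is true.
  b (successors {b, e}): φ is false.
  c (successors ∅): φ is true.
  d (successors ∅): φ is true.
  e (successors {a, b, e}): φ is false.
For instance, at b:
  At b: \Box q is false, r \land \Box r is false, so \Box q \lor (r \land \Box r) is false.
    At b: \Box q requires q at every successor {b, e}.
      q fails at b, so \Box q is false at b.
    At b: r is false, \Box r is false, so r \land \Box r is false.
      At b: \Box r requires r at every successor {b, e}.
        r fails at b, so \Box r is false at b.
Satisfying worlds: {a, c, d}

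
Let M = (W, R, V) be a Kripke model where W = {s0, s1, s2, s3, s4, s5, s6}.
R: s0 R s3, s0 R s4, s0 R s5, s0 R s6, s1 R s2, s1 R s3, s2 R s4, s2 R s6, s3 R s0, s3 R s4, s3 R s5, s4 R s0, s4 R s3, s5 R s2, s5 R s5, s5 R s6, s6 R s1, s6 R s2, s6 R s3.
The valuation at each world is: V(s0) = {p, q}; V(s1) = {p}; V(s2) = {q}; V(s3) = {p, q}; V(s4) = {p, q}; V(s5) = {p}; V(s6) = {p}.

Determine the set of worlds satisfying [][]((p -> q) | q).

none

Let φ = [][]((p -> q) | q). Evaluate φ at each world:
  s0 (successors {s3, s4, s5, s6}): φ is false.
  s1 (successors {s2, s3}): φ is false.
  s2 (successors {s4, s6}): φ is false.
  s3 (successors {s0, s4, s5}): φ is false.
  s4 (successors {s0, s3}): φ is false.
  s5 (successors {s2, s5, s6}): φ is false.
  s6 (successors {s1, s2, s3}): φ is false.
For instance, at s1:
  At s1: [][]((p -> q) | q) requires []((p -> q) | q) at every successor {s2, s3}.
    []((p -> q) | q) fails at s2, so [][]((p -> q) | q) is false at s1.
      At s2: []((p -> q) | q) requires (p -> q) | q at every successor {s4, s6}.
        (p -> q) | q fails at s6, so []((p -> q) | q) is false at s2.
Satisfying worlds: none.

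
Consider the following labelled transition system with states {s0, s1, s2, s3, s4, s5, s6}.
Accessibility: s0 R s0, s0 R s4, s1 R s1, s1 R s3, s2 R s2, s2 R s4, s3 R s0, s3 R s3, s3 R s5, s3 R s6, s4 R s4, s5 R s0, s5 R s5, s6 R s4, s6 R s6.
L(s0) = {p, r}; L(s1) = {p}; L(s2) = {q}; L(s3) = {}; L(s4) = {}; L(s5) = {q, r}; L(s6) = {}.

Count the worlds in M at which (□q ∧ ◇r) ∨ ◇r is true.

3

Let φ = (□q ∧ ◇r) ∨ ◇r. Evaluate φ at each world:
  s0 (successors {s0, s4}): φ is true.
  s1 (successors {s1, s3}): φ is false.
  s2 (successors {s2, s4}): φ is false.
  s3 (successors {s0, s3, s5, s6}): φ is true.
  s4 (successors {s4}): φ is false.
  s5 (successors {s0, s5}): φ is true.
  s6 (successors {s4, s6}): φ is false.
For instance, at s2:
  At s2: □q ∧ ◇r is false, ◇r is false, so (□q ∧ ◇r) ∨ ◇r is false.
    At s2: □q is false, ◇r is false, so □q ∧ ◇r is false.
      At s2: □q requires q at every successor {s2, s4}.
        q fails at s4, so □q is false at s2.
      At s2: ◇r requires r at some successor in {s2, s4}.
        At s2: r is false.
        At s4: r is false.
      So ◇r is false at s2.
    At s2: ◇r requires r at some successor in {s2, s4}.
      At s2: r is false.
      At s4: r is false.
    So ◇r is false at s2.
Satisfying worlds: {s0, s3, s5}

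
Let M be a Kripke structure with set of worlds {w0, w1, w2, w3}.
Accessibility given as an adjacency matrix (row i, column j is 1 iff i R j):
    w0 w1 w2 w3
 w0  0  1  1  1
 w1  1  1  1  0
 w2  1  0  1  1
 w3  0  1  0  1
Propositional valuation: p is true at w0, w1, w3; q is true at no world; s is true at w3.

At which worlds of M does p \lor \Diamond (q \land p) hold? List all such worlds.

Let φ = p \lor \Diamond (q \land p). Evaluate φ at each world:
  w0 (successors {w1, w2, w3}): φ is true.
  w1 (successors {w0, w1, w2}): φ is true.
  w2 (successors {w0, w2, w3}): φ is false.
  w3 (successors {w1, w3}): φ is true.
For instance, at w0:
  At w0: p is true, \Diamond (q \land p) is false, so p \lor \Diamond (q \land p) is true.
    At w0: \Diamond (q \land p) requires q \land p at some successor in {w1, w2, w3}.
      At w1: q \land p is false.
      At w2: q \land p is false.
      At w3: q \land p is false.
    So \Diamond (q \land p) is false at w0.
Satisfying worlds: {w0, w1, w3}

w0, w1, w3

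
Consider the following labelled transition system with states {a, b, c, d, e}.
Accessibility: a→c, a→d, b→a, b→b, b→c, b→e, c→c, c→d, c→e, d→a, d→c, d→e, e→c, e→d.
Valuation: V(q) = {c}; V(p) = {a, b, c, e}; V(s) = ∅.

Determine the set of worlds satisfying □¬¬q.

none

Let φ = □¬¬q. Evaluate φ at each world:
  a (successors {c, d}): φ is false.
  b (successors {a, b, c, e}): φ is false.
  c (successors {c, d, e}): φ is false.
  d (successors {a, c, e}): φ is false.
  e (successors {c, d}): φ is false.
For instance, at b:
  At b: □¬¬q requires ¬¬q at every successor {a, b, c, e}.
    ¬¬q fails at a, so □¬¬q is false at b.
Satisfying worlds: none.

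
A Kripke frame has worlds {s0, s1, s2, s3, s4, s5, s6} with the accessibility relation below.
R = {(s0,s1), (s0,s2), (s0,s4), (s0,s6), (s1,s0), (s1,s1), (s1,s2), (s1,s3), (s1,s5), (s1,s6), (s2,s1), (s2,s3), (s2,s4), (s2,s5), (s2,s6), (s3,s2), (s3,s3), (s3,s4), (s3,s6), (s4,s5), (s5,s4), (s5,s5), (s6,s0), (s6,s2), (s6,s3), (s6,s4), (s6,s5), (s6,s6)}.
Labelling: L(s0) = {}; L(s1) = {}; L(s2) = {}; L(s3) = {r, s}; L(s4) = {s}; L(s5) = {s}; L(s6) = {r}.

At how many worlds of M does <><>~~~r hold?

7

Let φ = <><>~~~r. Evaluate φ at each world:
  s0 (successors {s1, s2, s4, s6}): φ is true.
  s1 (successors {s0, s1, s2, s3, s5, s6}): φ is true.
  s2 (successors {s1, s3, s4, s5, s6}): φ is true.
  s3 (successors {s2, s3, s4, s6}): φ is true.
  s4 (successors {s5}): φ is true.
  s5 (successors {s4, s5}): φ is true.
  s6 (successors {s0, s2, s3, s4, s5, s6}): φ is true.
For instance, at s0:
  At s0: <><>~~~r requires <>~~~r at some successor in {s1, s2, s4, s6}.
    <>~~~r holds at s1, so <><>~~~r is true at s0.
      At s1: <>~~~r requires ~~~r at some successor in {s0, s1, s2, s3, s5, s6}.
        ~~~r holds at s0, so <>~~~r is true at s1.
Satisfying worlds: {s0, s1, s2, s3, s4, s5, s6}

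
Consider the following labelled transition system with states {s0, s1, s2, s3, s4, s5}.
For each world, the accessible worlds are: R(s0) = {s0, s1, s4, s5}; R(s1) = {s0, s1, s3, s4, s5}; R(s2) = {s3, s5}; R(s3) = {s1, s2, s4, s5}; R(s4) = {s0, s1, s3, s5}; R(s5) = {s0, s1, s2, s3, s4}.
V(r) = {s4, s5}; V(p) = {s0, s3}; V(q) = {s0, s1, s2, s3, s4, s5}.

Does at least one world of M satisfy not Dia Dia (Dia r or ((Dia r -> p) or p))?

No

Let φ = not Dia Dia (Dia r or ((Dia r -> p) or p)). Evaluate φ at each world:
  s0 (successors {s0, s1, s4, s5}): φ is false.
  s1 (successors {s0, s1, s3, s4, s5}): φ is false.
  s2 (successors {s3, s5}): φ is false.
  s3 (successors {s1, s2, s4, s5}): φ is false.
  s4 (successors {s0, s1, s3, s5}): φ is false.
  s5 (successors {s0, s1, s2, s3, s4}): φ is false.
For instance, at s0:
  At s0: Dia Dia (Dia r or ((Dia r -> p) or p)) is true, so not Dia Dia (Dia r or ((Dia r -> p) or p)) is false.
    At s0: Dia Dia (Dia r or ((Dia r -> p) or p)) requires Dia (Dia r or ((Dia r -> p) or p)) at some successor in {s0, s1, s4, s5}.
      Dia (Dia r or ((Dia r -> p) or p)) holds at s0, so Dia Dia (Dia r or ((Dia r -> p) or p)) is true at s0.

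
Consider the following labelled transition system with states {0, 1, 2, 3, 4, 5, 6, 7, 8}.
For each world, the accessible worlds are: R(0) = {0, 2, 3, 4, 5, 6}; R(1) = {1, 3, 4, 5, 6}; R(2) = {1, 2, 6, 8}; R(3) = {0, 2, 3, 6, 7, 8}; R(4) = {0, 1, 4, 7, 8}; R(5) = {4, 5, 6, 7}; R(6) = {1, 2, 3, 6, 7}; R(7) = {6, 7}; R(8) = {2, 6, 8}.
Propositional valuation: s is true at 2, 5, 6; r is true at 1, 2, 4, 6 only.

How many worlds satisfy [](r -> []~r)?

0

Let φ = [](r -> []~r). Evaluate φ at each world:
  0 (successors {0, 2, 3, 4, 5, 6}): φ is false.
  1 (successors {1, 3, 4, 5, 6}): φ is false.
  2 (successors {1, 2, 6, 8}): φ is false.
  3 (successors {0, 2, 3, 6, 7, 8}): φ is false.
  4 (successors {0, 1, 4, 7, 8}): φ is false.
  5 (successors {4, 5, 6, 7}): φ is false.
  6 (successors {1, 2, 3, 6, 7}): φ is false.
  7 (successors {6, 7}): φ is false.
  8 (successors {2, 6, 8}): φ is false.
For instance, at 6:
  At 6: [](r -> []~r) requires r -> []~r at every successor {1, 2, 3, 6, 7}.
    r -> []~r fails at 1, so [](r -> []~r) is false at 6.
      At 1: r is true, []~r is false, so r -> []~r is false.
Satisfying worlds: none.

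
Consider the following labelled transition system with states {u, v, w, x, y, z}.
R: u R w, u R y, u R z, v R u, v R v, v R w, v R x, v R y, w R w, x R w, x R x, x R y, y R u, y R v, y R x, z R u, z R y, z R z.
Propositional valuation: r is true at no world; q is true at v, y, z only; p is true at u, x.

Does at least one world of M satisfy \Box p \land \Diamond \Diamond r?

No

Let φ = \Box p \land \Diamond \Diamond r. Evaluate φ at each world:
  u (successors {w, y, z}): φ is false.
  v (successors {u, v, w, x, y}): φ is false.
  w (successors {w}): φ is false.
  x (successors {w, x, y}): φ is false.
  y (successors {u, v, x}): φ is false.
  z (successors {u, y, z}): φ is false.
For instance, at v:
  At v: \Box p is false, \Diamond \Diamond r is false, so \Box p \land \Diamond \Diamond r is false.
    At v: \Box p requires p at every successor {u, v, w, x, y}.
      p fails at v, so \Box p is false at v.
    At v: \Diamond \Diamond r requires \Diamond r at some successor in {u, v, w, x, y}.
      At u: \Diamond r is false.
      At v: \Diamond r is false.
      At w: \Diamond r is false.
      At x: \Diamond r is false.
      At y: \Diamond r is false.
    So \Diamond \Diamond r is false at v.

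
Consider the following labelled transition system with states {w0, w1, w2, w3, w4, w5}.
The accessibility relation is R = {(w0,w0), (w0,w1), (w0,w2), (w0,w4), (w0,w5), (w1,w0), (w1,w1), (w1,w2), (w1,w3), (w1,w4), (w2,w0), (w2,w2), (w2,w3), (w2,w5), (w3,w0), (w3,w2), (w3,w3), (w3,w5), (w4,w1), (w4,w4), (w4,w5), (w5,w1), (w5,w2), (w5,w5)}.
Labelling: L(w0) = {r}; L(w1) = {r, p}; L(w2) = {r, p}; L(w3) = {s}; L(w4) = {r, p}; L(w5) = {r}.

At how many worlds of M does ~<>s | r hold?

Let φ = ~<>s | r. Evaluate φ at each world:
  w0 (successors {w0, w1, w2, w4, w5}): φ is true.
  w1 (successors {w0, w1, w2, w3, w4}): φ is true.
  w2 (successors {w0, w2, w3, w5}): φ is true.
  w3 (successors {w0, w2, w3, w5}): φ is false.
  w4 (successors {w1, w4, w5}): φ is true.
  w5 (successors {w1, w2, w5}): φ is true.
For instance, at w2:
  At w2: ~<>s is false, r is true, so ~<>s | r is true.
    At w2: <>s is true, so ~<>s is false.
      At w2: <>s requires s at some successor in {w0, w2, w3, w5}.
        s holds at w3, so <>s is true at w2.
Satisfying worlds: {w0, w1, w2, w4, w5}

5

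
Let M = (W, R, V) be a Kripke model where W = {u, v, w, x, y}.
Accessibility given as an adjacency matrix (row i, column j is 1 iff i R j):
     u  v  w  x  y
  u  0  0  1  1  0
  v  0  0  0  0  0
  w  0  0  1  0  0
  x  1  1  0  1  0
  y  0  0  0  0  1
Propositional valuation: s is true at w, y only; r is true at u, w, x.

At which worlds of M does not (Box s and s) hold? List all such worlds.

Let φ = not (Box s and s). Evaluate φ at each world:
  u (successors {w, x}): φ is true.
  v (successors ∅): φ is true.
  w (successors {w}): φ is false.
  x (successors {u, v, x}): φ is true.
  y (successors {y}): φ is false.
For instance, at w:
  At w: Box s and s is true, so not (Box s and s) is false.
    At w: Box s is true, s is true, so Box s and s is true.
      At w: Box s requires s at every successor {w}.
        At w: s is true.
      So Box s is true at w.
Satisfying worlds: {u, v, x}

u, v, x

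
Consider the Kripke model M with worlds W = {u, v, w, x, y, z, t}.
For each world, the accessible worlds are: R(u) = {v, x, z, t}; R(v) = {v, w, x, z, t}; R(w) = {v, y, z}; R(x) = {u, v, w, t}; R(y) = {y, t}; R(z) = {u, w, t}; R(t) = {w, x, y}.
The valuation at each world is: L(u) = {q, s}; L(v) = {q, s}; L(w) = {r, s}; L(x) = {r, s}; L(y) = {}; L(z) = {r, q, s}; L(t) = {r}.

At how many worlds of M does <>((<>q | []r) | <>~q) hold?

7

Recall that []ψ holds at a world iff ψ holds at every accessible world, and <>ψ holds iff ψ holds at some accessible world.
Let φ = <>((<>q | []r) | <>~q). Evaluate φ at each world:
  u (successors {v, x, z, t}): φ is true.
  v (successors {v, w, x, z, t}): φ is true.
  w (successors {v, y, z}): φ is true.
  x (successors {u, v, w, t}): φ is true.
  y (successors {y, t}): φ is true.
  z (successors {u, w, t}): φ is true.
  t (successors {w, x, y}): φ is true.
For instance, at w:
  At w: <>((<>q | []r) | <>~q) requires (<>q | []r) | <>~q at some successor in {v, y, z}.
    (<>q | []r) | <>~q holds at v, so <>((<>q | []r) | <>~q) is true at w.
      At v: <>q | []r is true, <>~q is true, so (<>q | []r) | <>~q is true.
Satisfying worlds: {u, v, w, x, y, z, t}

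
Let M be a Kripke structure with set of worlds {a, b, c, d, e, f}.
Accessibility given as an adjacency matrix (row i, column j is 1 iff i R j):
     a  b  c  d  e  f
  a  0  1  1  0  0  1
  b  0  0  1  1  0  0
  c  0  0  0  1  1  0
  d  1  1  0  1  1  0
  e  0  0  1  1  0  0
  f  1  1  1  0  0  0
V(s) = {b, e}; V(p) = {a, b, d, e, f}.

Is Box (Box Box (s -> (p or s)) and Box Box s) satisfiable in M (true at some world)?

No

Let φ = Box (Box Box (s -> (p or s)) and Box Box s). Evaluate φ at each world:
  a (successors {b, c, f}): φ is false.
  b (successors {c, d}): φ is false.
  c (successors {d, e}): φ is false.
  d (successors {a, b, d, e}): φ is false.
  e (successors {c, d}): φ is false.
  f (successors {a, b, c}): φ is false.
For instance, at c:
  At c: Box (Box Box (s -> (p or s)) and Box Box s) requires Box Box (s -> (p or s)) and Box Box s at every successor {d, e}.
    Box Box (s -> (p or s)) and Box Box s fails at d, so Box (Box Box (s -> (p or s)) and Box Box s) is false at c.
      At d: Box Box (s -> (p or s)) is true, Box Box s is false, so Box Box (s -> (p or s)) and Box Box s is false.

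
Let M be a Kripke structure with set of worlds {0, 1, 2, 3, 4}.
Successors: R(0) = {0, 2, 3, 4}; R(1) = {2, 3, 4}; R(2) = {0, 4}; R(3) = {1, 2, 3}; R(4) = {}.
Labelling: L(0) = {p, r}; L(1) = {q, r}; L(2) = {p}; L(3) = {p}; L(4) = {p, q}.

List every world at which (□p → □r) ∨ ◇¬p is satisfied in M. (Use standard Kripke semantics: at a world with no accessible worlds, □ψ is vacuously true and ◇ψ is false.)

Let φ = (□p → □r) ∨ ◇¬p. Evaluate φ at each world:
  0 (successors {0, 2, 3, 4}): φ is false.
  1 (successors {2, 3, 4}): φ is false.
  2 (successors {0, 4}): φ is false.
  3 (successors {1, 2, 3}): φ is true.
  4 (successors ∅): φ is true.
For instance, at 1:
  At 1: □p → □r is false, ◇¬p is false, so (□p → □r) ∨ ◇¬p is false.
    At 1: □p is true, □r is false, so □p → □r is false.
      At 1: □p requires p at every successor {2, 3, 4}.
        At 2: p is true.
        At 3: p is true.
        At 4: p is true.
      So □p is true at 1.
      At 1: □r requires r at every successor {2, 3, 4}.
        r fails at 2, so □r is false at 1.
    At 1: ◇¬p requires ¬p at some successor in {2, 3, 4}.
      At 2: ¬p is false.
      At 3: ¬p is false.
      At 4: ¬p is false.
    So ◇¬p is false at 1.
Satisfying worlds: {3, 4}

3, 4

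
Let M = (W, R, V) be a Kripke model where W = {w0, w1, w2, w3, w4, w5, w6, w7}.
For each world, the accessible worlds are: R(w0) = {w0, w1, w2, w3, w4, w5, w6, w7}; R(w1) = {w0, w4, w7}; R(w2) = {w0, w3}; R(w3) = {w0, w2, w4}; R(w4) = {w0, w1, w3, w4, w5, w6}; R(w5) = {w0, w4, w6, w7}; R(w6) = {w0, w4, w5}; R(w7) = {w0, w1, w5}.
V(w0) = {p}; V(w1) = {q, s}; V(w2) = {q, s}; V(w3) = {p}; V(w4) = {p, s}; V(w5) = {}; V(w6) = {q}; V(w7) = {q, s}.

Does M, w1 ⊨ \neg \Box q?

At w1: \Box q is false, so \neg \Box q is true.
  At w1: \Box q requires q at every successor {w0, w4, w7}.
    q fails at w0, so \Box q is false at w1.

Yes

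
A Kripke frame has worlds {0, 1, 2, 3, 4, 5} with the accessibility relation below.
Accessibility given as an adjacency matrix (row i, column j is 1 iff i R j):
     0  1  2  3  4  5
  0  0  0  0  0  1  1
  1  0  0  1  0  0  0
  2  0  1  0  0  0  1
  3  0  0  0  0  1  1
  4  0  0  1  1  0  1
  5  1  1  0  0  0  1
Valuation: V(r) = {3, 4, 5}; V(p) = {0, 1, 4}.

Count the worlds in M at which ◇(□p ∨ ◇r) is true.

Let φ = ◇(□p ∨ ◇r). Evaluate φ at each world:
  0 (successors {4, 5}): φ is true.
  1 (successors {2}): φ is true.
  2 (successors {1, 5}): φ is true.
  3 (successors {4, 5}): φ is true.
  4 (successors {2, 3, 5}): φ is true.
  5 (successors {0, 1, 5}): φ is true.
For instance, at 3:
  At 3: ◇(□p ∨ ◇r) requires □p ∨ ◇r at some successor in {4, 5}.
    □p ∨ ◇r holds at 4, so ◇(□p ∨ ◇r) is true at 3.
      At 4: □p is false, ◇r is true, so □p ∨ ◇r is true.
Satisfying worlds: {0, 1, 2, 3, 4, 5}

6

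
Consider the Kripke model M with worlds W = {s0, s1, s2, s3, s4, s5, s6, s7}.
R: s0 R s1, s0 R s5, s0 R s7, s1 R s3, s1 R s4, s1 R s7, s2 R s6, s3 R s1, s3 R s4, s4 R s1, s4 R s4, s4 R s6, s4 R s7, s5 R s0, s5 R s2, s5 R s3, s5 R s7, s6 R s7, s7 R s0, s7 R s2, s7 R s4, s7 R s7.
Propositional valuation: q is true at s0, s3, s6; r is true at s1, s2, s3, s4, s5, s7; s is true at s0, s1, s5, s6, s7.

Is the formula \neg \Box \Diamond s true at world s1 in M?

At s1: \Box \Diamond s is true, so \neg \Box \Diamond s is false.
  At s1: \Box \Diamond s requires \Diamond s at every successor {s3, s4, s7}.
      At s3: \Diamond s requires s at some successor in {s1, s4}.
        s holds at s1, so \Diamond s is true at s3.
      At s4: \Diamond s requires s at some successor in {s1, s4, s6, s7}.
        s holds at s1, so \Diamond s is true at s4.
      At s7: \Diamond s requires s at some successor in {s0, s2, s4, s7}.
        s holds at s0, so \Diamond s is true at s7.
  So \Box \Diamond s is true at s1.

No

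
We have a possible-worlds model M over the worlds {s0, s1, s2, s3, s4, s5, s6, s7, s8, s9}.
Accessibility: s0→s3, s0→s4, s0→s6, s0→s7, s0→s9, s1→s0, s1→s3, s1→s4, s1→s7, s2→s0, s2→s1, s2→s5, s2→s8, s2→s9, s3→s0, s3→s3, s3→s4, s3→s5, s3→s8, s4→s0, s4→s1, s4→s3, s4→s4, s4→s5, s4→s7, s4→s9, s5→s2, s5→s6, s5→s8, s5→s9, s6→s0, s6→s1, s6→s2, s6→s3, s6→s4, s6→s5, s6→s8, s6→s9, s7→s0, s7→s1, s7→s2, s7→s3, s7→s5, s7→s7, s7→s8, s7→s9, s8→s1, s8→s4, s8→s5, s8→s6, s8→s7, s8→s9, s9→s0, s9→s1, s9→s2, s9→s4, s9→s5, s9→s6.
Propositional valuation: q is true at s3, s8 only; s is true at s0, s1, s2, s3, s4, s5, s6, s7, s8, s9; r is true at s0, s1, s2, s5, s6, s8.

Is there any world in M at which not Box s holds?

No

Recall that Box ψ holds at a world iff ψ holds at every accessible world, and Dia ψ holds iff ψ holds at some accessible world.
Let φ = not Box s. Evaluate φ at each world:
  s0 (successors {s3, s4, s6, s7, s9}): φ is false.
  s1 (successors {s0, s3, s4, s7}): φ is false.
  s2 (successors {s0, s1, s5, s8, s9}): φ is false.
  s3 (successors {s0, s3, s4, s5, s8}): φ is false.
  s4 (successors {s0, s1, s3, s4, s5, s7, s9}): φ is false.
  s5 (successors {s2, s6, s8, s9}): φ is false.
  s6 (successors {s0, s1, s2, s3, s4, s5, s8, s9}): φ is false.
  s7 (successors {s0, s1, s2, s3, s5, s7, s8, s9}): φ is false.
  s8 (successors {s1, s4, s5, s6, s7, s9}): φ is false.
  s9 (successors {s0, s1, s2, s4, s5, s6}): φ is false.
For instance, at s6:
  At s6: Box s is true, so not Box s is false.
    At s6: Box s requires s at every successor {s0, s1, s2, s3, s4, s5, s8, s9}.
      At s0: s is true.
      At s1: s is true.
      At s2: s is true.
      At s3: s is true.
      At s4: s is true.
      At s5: s is true.
      At s8: s is true.
      At s9: s is true.
    So Box s is true at s6.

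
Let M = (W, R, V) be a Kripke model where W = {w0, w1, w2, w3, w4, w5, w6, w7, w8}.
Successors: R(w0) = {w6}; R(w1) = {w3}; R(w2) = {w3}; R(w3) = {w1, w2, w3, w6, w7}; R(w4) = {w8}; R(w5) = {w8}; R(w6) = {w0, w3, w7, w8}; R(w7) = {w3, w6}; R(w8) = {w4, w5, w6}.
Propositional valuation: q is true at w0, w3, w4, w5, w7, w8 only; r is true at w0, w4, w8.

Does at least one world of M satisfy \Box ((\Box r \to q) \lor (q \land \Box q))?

Yes

Recall that \Box ψ holds at a world iff ψ holds at every accessible world, and \Diamond ψ holds iff ψ holds at some accessible world.
Let φ = \Box ((\Box r \to q) \lor (q \land \Box q)). Evaluate φ at each world:
  w0 (successors {w6}): φ is true.
  w1 (successors {w3}): φ is true.
  w2 (successors {w3}): φ is true.
  w3 (successors {w1, w2, w3, w6, w7}): φ is true.
  w4 (successors {w8}): φ is true.
  w5 (successors {w8}): φ is true.
  w6 (successors {w0, w3, w7, w8}): φ is true.
  w7 (successors {w3, w6}): φ is true.
  w8 (successors {w4, w5, w6}): φ is true.
Detail at w0 (witness):
  At w0: \Box ((\Box r \to q) \lor (q \land \Box q)) requires (\Box r \to q) \lor (q \land \Box q) at every successor {w6}.
      At w6: \Box r \to q is true, q \land \Box q is false, so (\Box r \to q) \lor (q \land \Box q) is true.
  So \Box ((\Box r \to q) \lor (q \land \Box q)) is true at w0.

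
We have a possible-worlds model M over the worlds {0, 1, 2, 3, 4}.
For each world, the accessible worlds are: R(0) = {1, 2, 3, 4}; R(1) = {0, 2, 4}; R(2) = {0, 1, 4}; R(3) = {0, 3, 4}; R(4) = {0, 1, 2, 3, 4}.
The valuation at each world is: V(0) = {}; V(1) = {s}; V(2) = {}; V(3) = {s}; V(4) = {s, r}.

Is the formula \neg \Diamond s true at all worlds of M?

Let φ = \neg \Diamond s. Evaluate φ at each world:
  0 (successors {1, 2, 3, 4}): φ is false.
  1 (successors {0, 2, 4}): φ is false.
  2 (successors {0, 1, 4}): φ is false.
  3 (successors {0, 3, 4}): φ is false.
  4 (successors {0, 1, 2, 3, 4}): φ is false.
Detail at 0 (counterexample):
  At 0: \Diamond s is true, so \neg \Diamond s is false.
    At 0: \Diamond s requires s at some successor in {1, 2, 3, 4}.
      s holds at 1, so \Diamond s is true at 0.

No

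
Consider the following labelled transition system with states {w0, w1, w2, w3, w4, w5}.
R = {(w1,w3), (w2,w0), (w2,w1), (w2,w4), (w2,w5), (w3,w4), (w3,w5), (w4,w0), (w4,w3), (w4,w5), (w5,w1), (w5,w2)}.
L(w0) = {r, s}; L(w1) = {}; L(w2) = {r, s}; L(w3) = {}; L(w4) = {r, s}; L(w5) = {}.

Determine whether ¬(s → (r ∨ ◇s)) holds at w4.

No

At w4: s → (r ∨ ◇s) is true, so ¬(s → (r ∨ ◇s)) is false.
  At w4: s is true, r ∨ ◇s is true, so s → (r ∨ ◇s) is true.
    At w4: r is true, ◇s is true, so r ∨ ◇s is true.
      At w4: ◇s requires s at some successor in {w0, w3, w5}.
        s holds at w0, so ◇s is true at w4.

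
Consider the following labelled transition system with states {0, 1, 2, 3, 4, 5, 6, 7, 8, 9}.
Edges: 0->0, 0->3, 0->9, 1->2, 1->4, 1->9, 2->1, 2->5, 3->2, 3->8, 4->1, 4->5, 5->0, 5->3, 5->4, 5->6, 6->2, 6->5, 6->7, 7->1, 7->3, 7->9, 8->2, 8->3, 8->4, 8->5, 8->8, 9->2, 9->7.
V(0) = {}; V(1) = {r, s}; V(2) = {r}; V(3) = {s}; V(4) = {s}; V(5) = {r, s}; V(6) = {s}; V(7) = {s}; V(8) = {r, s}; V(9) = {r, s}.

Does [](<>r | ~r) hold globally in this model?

Recall that []ψ holds at a world iff ψ holds at every accessible world, and <>ψ holds iff ψ holds at some accessible world.
Let φ = [](<>r | ~r). Evaluate φ at each world:
  0 (successors {0, 3, 9}): φ is true.
  1 (successors {2, 4, 9}): φ is true.
  2 (successors {1, 5}): φ is false.
  3 (successors {2, 8}): φ is true.
  4 (successors {1, 5}): φ is false.
  5 (successors {0, 3, 4, 6}): φ is true.
  6 (successors {2, 5, 7}): φ is false.
  7 (successors {1, 3, 9}): φ is true.
  8 (successors {2, 3, 4, 5, 8}): φ is false.
  9 (successors {2, 7}): φ is true.
Detail at 2 (counterexample):
  At 2: [](<>r | ~r) requires <>r | ~r at every successor {1, 5}.
    <>r | ~r fails at 5, so [](<>r | ~r) is false at 2.
      At 5: <>r is false, ~r is false, so <>r | ~r is false.

No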